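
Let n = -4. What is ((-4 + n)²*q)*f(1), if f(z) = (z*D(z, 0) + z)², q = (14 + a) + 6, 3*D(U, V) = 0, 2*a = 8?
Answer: 1536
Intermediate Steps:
a = 4 (a = (½)*8 = 4)
D(U, V) = 0 (D(U, V) = (⅓)*0 = 0)
q = 24 (q = (14 + 4) + 6 = 18 + 6 = 24)
f(z) = z² (f(z) = (z*0 + z)² = (0 + z)² = z²)
((-4 + n)²*q)*f(1) = ((-4 - 4)²*24)*1² = ((-8)²*24)*1 = (64*24)*1 = 1536*1 = 1536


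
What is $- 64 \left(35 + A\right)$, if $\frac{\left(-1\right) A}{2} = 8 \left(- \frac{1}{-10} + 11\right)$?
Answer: $\frac{45632}{5} \approx 9126.4$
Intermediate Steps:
$A = - \frac{888}{5}$ ($A = - 2 \cdot 8 \left(- \frac{1}{-10} + 11\right) = - 2 \cdot 8 \left(\left(-1\right) \left(- \frac{1}{10}\right) + 11\right) = - 2 \cdot 8 \left(\frac{1}{10} + 11\right) = - 2 \cdot 8 \cdot \frac{111}{10} = \left(-2\right) \frac{444}{5} = - \frac{888}{5} \approx -177.6$)
$- 64 \left(35 + A\right) = - 64 \left(35 - \frac{888}{5}\right) = \left(-64\right) \left(- \frac{713}{5}\right) = \frac{45632}{5}$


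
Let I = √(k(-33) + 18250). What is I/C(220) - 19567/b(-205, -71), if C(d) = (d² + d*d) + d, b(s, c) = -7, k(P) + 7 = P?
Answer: 19567/7 + √18210/97020 ≈ 2795.3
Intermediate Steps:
k(P) = -7 + P
C(d) = d + 2*d² (C(d) = (d² + d²) + d = 2*d² + d = d + 2*d²)
I = √18210 (I = √((-7 - 33) + 18250) = √(-40 + 18250) = √18210 ≈ 134.94)
I/C(220) - 19567/b(-205, -71) = √18210/((220*(1 + 2*220))) - 19567/(-7) = √18210/((220*(1 + 440))) - 19567*(-⅐) = √18210/((220*441)) + 19567/7 = √18210/97020 + 19567/7 = 19567/7 + √18210/97020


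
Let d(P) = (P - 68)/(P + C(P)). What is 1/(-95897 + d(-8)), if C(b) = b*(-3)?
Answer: -4/383607 ≈ -1.0427e-5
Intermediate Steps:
C(b) = -3*b
d(P) = -(-68 + P)/(2*P) (d(P) = (P - 68)/(P - 3*P) = (-68 + P)/((-2*P)) = (-68 + P)*(-1/(2*P)) = -(-68 + P)/(2*P))
1/(-95897 + d(-8)) = 1/(-95897 + (1/2)*(68 - 1*(-8))/(-8)) = 1/(-95897 + (1/2)*(-1/8)*(68 + 8)) = 1/(-95897 + (1/2)*(-1/8)*76) = 1/(-95897 - 19/4) = 1/(-383607/4) = -4/383607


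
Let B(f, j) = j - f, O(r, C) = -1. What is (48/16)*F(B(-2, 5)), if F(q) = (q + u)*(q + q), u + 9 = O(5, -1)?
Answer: -126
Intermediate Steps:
u = -10 (u = -9 - 1 = -10)
F(q) = 2*q*(-10 + q) (F(q) = (q - 10)*(q + q) = (-10 + q)*(2*q) = 2*q*(-10 + q))
(48/16)*F(B(-2, 5)) = (48/16)*(2*(5 - 1*(-2))*(-10 + (5 - 1*(-2)))) = (48*(1/16))*(2*(5 + 2)*(-10 + (5 + 2))) = 3*(2*7*(-10 + 7)) = 3*(2*7*(-3)) = 3*(-42) = -126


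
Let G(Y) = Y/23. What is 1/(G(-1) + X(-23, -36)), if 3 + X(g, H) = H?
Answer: -23/898 ≈ -0.025612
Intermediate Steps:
X(g, H) = -3 + H
G(Y) = Y/23 (G(Y) = Y*(1/23) = Y/23)
1/(G(-1) + X(-23, -36)) = 1/((1/23)*(-1) + (-3 - 36)) = 1/(-1/23 - 39) = 1/(-898/23) = -23/898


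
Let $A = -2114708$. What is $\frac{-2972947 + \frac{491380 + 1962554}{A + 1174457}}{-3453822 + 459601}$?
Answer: $\frac{931772947877}{938439763157} \approx 0.9929$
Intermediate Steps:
$\frac{-2972947 + \frac{491380 + 1962554}{A + 1174457}}{-3453822 + 459601} = \frac{-2972947 + \frac{491380 + 1962554}{-2114708 + 1174457}}{-3453822 + 459601} = \frac{-2972947 + \frac{2453934}{-940251}}{-2994221} = \left(-2972947 + 2453934 \left(- \frac{1}{940251}\right)\right) \left(- \frac{1}{2994221}\right) = \left(-2972947 - \frac{817978}{313417}\right) \left(- \frac{1}{2994221}\right) = \left(- \frac{931772947877}{313417}\right) \left(- \frac{1}{2994221}\right) = \frac{931772947877}{938439763157}$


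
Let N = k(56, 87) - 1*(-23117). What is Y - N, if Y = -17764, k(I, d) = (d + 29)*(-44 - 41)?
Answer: -31021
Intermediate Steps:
k(I, d) = -2465 - 85*d (k(I, d) = (29 + d)*(-85) = -2465 - 85*d)
N = 13257 (N = (-2465 - 85*87) - 1*(-23117) = (-2465 - 7395) + 23117 = -9860 + 23117 = 13257)
Y - N = -17764 - 1*13257 = -17764 - 13257 = -31021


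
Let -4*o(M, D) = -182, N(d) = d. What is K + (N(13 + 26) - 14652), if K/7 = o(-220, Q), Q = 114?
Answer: -28589/2 ≈ -14295.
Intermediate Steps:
o(M, D) = 91/2 (o(M, D) = -¼*(-182) = 91/2)
K = 637/2 (K = 7*(91/2) = 637/2 ≈ 318.50)
K + (N(13 + 26) - 14652) = 637/2 + ((13 + 26) - 14652) = 637/2 + (39 - 14652) = 637/2 - 14613 = -28589/2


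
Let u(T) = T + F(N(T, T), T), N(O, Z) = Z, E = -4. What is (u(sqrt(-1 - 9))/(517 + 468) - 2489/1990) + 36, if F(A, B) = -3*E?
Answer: 13627523/392030 + I*sqrt(10)/985 ≈ 34.761 + 0.0032104*I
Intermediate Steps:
F(A, B) = 12 (F(A, B) = -3*(-4) = 12)
u(T) = 12 + T (u(T) = T + 12 = 12 + T)
(u(sqrt(-1 - 9))/(517 + 468) - 2489/1990) + 36 = ((12 + sqrt(-1 - 9))/(517 + 468) - 2489/1990) + 36 = ((12 + sqrt(-10))/985 - 2489*1/1990) + 36 = ((12 + I*sqrt(10))*(1/985) - 2489/1990) + 36 = ((12/985 + I*sqrt(10)/985) - 2489/1990) + 36 = (-485557/392030 + I*sqrt(10)/985) + 36 = 13627523/392030 + I*sqrt(10)/985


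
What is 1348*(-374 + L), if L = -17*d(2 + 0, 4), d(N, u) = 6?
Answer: -641648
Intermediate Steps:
L = -102 (L = -17*6 = -102)
1348*(-374 + L) = 1348*(-374 - 102) = 1348*(-476) = -641648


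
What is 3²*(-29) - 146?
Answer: -407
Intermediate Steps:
3²*(-29) - 146 = 9*(-29) - 146 = -261 - 146 = -407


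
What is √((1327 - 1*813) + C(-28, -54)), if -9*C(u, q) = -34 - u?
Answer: 2*√1158/3 ≈ 22.686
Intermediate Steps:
C(u, q) = 34/9 + u/9 (C(u, q) = -(-34 - u)/9 = 34/9 + u/9)
√((1327 - 1*813) + C(-28, -54)) = √((1327 - 1*813) + (34/9 + (⅑)*(-28))) = √((1327 - 813) + (34/9 - 28/9)) = √(514 + ⅔) = √(1544/3) = 2*√1158/3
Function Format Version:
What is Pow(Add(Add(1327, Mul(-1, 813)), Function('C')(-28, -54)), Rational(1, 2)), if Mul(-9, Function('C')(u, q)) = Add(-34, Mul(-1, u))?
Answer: Mul(Rational(2, 3), Pow(1158, Rational(1, 2))) ≈ 22.686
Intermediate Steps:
Function('C')(u, q) = Add(Rational(34, 9), Mul(Rational(1, 9), u)) (Function('C')(u, q) = Mul(Rational(-1, 9), Add(-34, Mul(-1, u))) = Add(Rational(34, 9), Mul(Rational(1, 9), u)))
Pow(Add(Add(1327, Mul(-1, 813)), Function('C')(-28, -54)), Rational(1, 2)) = Pow(Add(Add(1327, Mul(-1, 813)), Add(Rational(34, 9), Mul(Rational(1, 9), -28))), Rational(1, 2)) = Pow(Add(Add(1327, -813), Add(Rational(34, 9), Rational(-28, 9))), Rational(1, 2)) = Pow(Add(514, Rational(2, 3)), Rational(1, 2)) = Pow(Rational(1544, 3), Rational(1, 2)) = Mul(Rational(2, 3), Pow(1158, Rational(1, 2)))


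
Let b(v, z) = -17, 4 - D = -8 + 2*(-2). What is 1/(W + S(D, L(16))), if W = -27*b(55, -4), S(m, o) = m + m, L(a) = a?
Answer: 1/491 ≈ 0.0020367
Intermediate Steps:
D = 16 (D = 4 - (-8 + 2*(-2)) = 4 - (-8 - 4) = 4 - 1*(-12) = 4 + 12 = 16)
S(m, o) = 2*m
W = 459 (W = -27*(-17) = 459)
1/(W + S(D, L(16))) = 1/(459 + 2*16) = 1/(459 + 32) = 1/491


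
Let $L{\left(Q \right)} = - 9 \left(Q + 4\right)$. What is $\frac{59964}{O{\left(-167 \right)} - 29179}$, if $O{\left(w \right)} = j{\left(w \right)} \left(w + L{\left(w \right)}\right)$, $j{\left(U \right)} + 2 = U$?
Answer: $- \frac{59964}{248879} \approx -0.24094$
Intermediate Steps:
$j{\left(U \right)} = -2 + U$
$L{\left(Q \right)} = -36 - 9 Q$ ($L{\left(Q \right)} = - 9 \left(4 + Q\right) = -36 - 9 Q$)
$O{\left(w \right)} = \left(-36 - 8 w\right) \left(-2 + w\right)$ ($O{\left(w \right)} = \left(-2 + w\right) \left(w - \left(36 + 9 w\right)\right) = \left(-2 + w\right) \left(-36 - 8 w\right) = \left(-36 - 8 w\right) \left(-2 + w\right)$)
$\frac{59964}{O{\left(-167 \right)} - 29179} = \frac{59964}{\left(72 - -3340 - 8 \left(-167\right)^{2}\right) - 29179} = \frac{59964}{\left(72 + 3340 - 223112\right) - 29179} = \frac{59964}{-219700 - 29179} = \frac{59964}{-248879} = 59964 \left(- \frac{1}{248879}\right) = - \frac{59964}{248879}$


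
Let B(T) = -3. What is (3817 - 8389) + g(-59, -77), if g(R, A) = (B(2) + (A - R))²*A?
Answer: -38529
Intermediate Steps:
g(R, A) = A*(-3 + A - R)² (g(R, A) = (-3 + (A - R))²*A = (-3 + A - R)²*A = A*(-3 + A - R)²)
(3817 - 8389) + g(-59, -77) = (3817 - 8389) - 77*(3 - 59 - 1*(-77))² = -4572 - 77*(3 - 59 + 77)² = -4572 - 77*21² = -4572 - 77*441 = -4572 - 33957 = -38529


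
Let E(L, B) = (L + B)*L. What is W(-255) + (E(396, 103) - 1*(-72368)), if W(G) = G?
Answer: 269717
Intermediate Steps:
E(L, B) = L*(B + L) (E(L, B) = (B + L)*L = L*(B + L))
W(-255) + (E(396, 103) - 1*(-72368)) = -255 + (396*(103 + 396) - 1*(-72368)) = -255 + (396*499 + 72368) = -255 + (197604 + 72368) = -255 + 269972 = 269717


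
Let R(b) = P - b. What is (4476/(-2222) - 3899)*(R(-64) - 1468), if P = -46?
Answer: 6284339150/1111 ≈ 5.6565e+6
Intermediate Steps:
R(b) = -46 - b
(4476/(-2222) - 3899)*(R(-64) - 1468) = (4476/(-2222) - 3899)*((-46 - 1*(-64)) - 1468) = (4476*(-1/2222) - 3899)*((-46 + 64) - 1468) = (-2238/1111 - 3899)*(18 - 1468) = -4334027/1111*(-1450) = 6284339150/1111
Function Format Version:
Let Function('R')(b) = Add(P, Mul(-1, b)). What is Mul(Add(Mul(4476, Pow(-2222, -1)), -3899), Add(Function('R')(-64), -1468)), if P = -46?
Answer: Rational(6284339150, 1111) ≈ 5.6565e+6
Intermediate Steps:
Function('R')(b) = Add(-46, Mul(-1, b))
Mul(Add(Mul(4476, Pow(-2222, -1)), -3899), Add(Function('R')(-64), -1468)) = Mul(Add(Mul(4476, Pow(-2222, -1)), -3899), Add(Add(-46, Mul(-1, -64)), -1468)) = Mul(Add(Mul(4476, Rational(-1, 2222)), -3899), Add(Add(-46, 64), -1468)) = Mul(Add(Rational(-2238, 1111), -3899), Add(18, -1468)) = Mul(Rational(-4334027, 1111), -1450) = Rational(6284339150, 1111)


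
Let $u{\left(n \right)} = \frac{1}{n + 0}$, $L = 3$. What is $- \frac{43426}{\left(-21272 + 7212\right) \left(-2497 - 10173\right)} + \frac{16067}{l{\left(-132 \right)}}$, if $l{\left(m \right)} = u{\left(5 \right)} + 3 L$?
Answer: $\frac{3577722742351}{2048612300} \approx 1746.4$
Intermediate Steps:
$u{\left(n \right)} = \frac{1}{n}$
$l{\left(m \right)} = \frac{46}{5}$ ($l{\left(m \right)} = \frac{1}{5} + 3 \cdot 3 = \frac{1}{5} + 9 = \frac{46}{5}$)
$- \frac{43426}{\left(-21272 + 7212\right) \left(-2497 - 10173\right)} + \frac{16067}{l{\left(-132 \right)}} = - \frac{43426}{\left(-21272 + 7212\right) \left(-2497 - 10173\right)} + \frac{16067}{\frac{46}{5}} = - \frac{43426}{\left(-14060\right) \left(-12670\right)} + 16067 \cdot \frac{5}{46} = - \frac{43426}{178140200} + \frac{80335}{46} = \left(-43426\right) \frac{1}{178140200} + \frac{80335}{46} = - \frac{21713}{89070100} + \frac{80335}{46} = \frac{3577722742351}{2048612300}$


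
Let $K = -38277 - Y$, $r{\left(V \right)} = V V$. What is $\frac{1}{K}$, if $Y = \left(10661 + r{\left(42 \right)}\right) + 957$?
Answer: $- \frac{1}{51659} \approx -1.9358 \cdot 10^{-5}$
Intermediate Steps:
$r{\left(V \right)} = V^{2}$
$Y = 13382$ ($Y = \left(10661 + 42^{2}\right) + 957 = \left(10661 + 1764\right) + 957 = 12425 + 957 = 13382$)
$K = -51659$ ($K = -38277 - 13382 = -51659$)
$\frac{1}{K} = \frac{1}{-51659} = - \frac{1}{51659}$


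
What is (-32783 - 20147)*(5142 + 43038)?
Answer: -2550167400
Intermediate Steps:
(-32783 - 20147)*(5142 + 43038) = -52930*48180 = -2550167400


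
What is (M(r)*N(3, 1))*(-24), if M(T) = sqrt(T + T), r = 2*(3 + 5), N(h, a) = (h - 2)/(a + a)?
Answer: -48*sqrt(2) ≈ -67.882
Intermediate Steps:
N(h, a) = (-2 + h)/(2*a) (N(h, a) = (-2 + h)/((2*a)) = (-2 + h)*(1/(2*a)) = (-2 + h)/(2*a))
r = 16 (r = 2*8 = 16)
M(T) = sqrt(2)*sqrt(T) (M(T) = sqrt(2*T) = sqrt(2)*sqrt(T))
(M(r)*N(3, 1))*(-24) = ((sqrt(2)*sqrt(16))*((1/2)*(-2 + 3)/1))*(-24) = ((sqrt(2)*4)*((1/2)*1*1))*(-24) = ((4*sqrt(2))*(1/2))*(-24) = (2*sqrt(2))*(-24) = -48*sqrt(2)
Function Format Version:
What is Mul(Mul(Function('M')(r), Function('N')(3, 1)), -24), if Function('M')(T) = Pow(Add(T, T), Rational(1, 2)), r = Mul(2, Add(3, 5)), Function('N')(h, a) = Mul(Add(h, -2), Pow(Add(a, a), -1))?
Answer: Mul(-48, Pow(2, Rational(1, 2))) ≈ -67.882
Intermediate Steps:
Function('N')(h, a) = Mul(Rational(1, 2), Pow(a, -1), Add(-2, h)) (Function('N')(h, a) = Mul(Add(-2, h), Pow(Mul(2, a), -1)) = Mul(Add(-2, h), Mul(Rational(1, 2), Pow(a, -1))) = Mul(Rational(1, 2), Pow(a, -1), Add(-2, h)))
r = 16 (r = Mul(2, 8) = 16)
Function('M')(T) = Mul(Pow(2, Rational(1, 2)), Pow(T, Rational(1, 2))) (Function('M')(T) = Pow(Mul(2, T), Rational(1, 2)) = Mul(Pow(2, Rational(1, 2)), Pow(T, Rational(1, 2))))
Mul(Mul(Function('M')(r), Function('N')(3, 1)), -24) = Mul(Mul(Mul(Pow(2, Rational(1, 2)), Pow(16, Rational(1, 2))), Mul(Rational(1, 2), Pow(1, -1), Add(-2, 3))), -24) = Mul(Mul(Mul(Pow(2, Rational(1, 2)), 4), Mul(Rational(1, 2), 1, 1)), -24) = Mul(Mul(Mul(4, Pow(2, Rational(1, 2))), Rational(1, 2)), -24) = Mul(Mul(2, Pow(2, Rational(1, 2))), -24) = Mul(-48, Pow(2, Rational(1, 2)))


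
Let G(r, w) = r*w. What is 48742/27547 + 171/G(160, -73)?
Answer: 564596023/321748960 ≈ 1.7548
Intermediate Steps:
48742/27547 + 171/G(160, -73) = 48742/27547 + 171/((160*(-73))) = 48742*(1/27547) + 171/(-11680) = 48742/27547 + 171*(-1/11680) = 48742/27547 - 171/11680 = 564596023/321748960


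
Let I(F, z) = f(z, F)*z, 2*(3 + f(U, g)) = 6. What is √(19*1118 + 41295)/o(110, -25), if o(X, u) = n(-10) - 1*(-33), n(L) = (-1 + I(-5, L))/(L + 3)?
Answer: 7*√62537/232 ≈ 7.5453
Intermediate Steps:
f(U, g) = 0 (f(U, g) = -3 + (½)*6 = -3 + 3 = 0)
I(F, z) = 0 (I(F, z) = 0*z = 0)
n(L) = -1/(3 + L) (n(L) = (-1 + 0)/(L + 3) = -1/(3 + L))
o(X, u) = 232/7 (o(X, u) = -1/(3 - 10) - 1*(-33) = -1/(-7) + 33 = -1*(-⅐) + 33 = ⅐ + 33 = 232/7)
√(19*1118 + 41295)/o(110, -25) = √(19*1118 + 41295)/(232/7) = √(21242 + 41295)*(7/232) = √62537*(7/232) = 7*√62537/232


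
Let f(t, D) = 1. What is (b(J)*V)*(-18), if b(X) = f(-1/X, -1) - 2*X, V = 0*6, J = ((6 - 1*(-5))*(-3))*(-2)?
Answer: 0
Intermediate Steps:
J = 66 (J = ((6 + 5)*(-3))*(-2) = (11*(-3))*(-2) = -33*(-2) = 66)
V = 0
b(X) = 1 - 2*X
(b(J)*V)*(-18) = ((1 - 2*66)*0)*(-18) = ((1 - 132)*0)*(-18) = -131*0*(-18) = 0*(-18) = 0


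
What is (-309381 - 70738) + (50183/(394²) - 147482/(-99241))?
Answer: -5856000245482389/15405775876 ≈ -3.8012e+5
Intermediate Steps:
(-309381 - 70738) + (50183/(394²) - 147482/(-99241)) = -380119 + (50183/155236 - 147482*(-1/99241)) = -380119 + (50183*(1/155236) + 147482/99241) = -380119 + (50183/155236 + 147482/99241) = -380119 + 27874726855/15405775876 = -5856000245482389/15405775876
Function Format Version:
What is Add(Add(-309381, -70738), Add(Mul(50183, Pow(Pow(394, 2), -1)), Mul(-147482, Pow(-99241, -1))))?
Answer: Rational(-5856000245482389, 15405775876) ≈ -3.8012e+5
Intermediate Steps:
Add(Add(-309381, -70738), Add(Mul(50183, Pow(Pow(394, 2), -1)), Mul(-147482, Pow(-99241, -1)))) = Add(-380119, Add(Mul(50183, Pow(155236, -1)), Mul(-147482, Rational(-1, 99241)))) = Add(-380119, Add(Mul(50183, Rational(1, 155236)), Rational(147482, 99241))) = Add(-380119, Add(Rational(50183, 155236), Rational(147482, 99241))) = Add(-380119, Rational(27874726855, 15405775876)) = Rational(-5856000245482389, 15405775876)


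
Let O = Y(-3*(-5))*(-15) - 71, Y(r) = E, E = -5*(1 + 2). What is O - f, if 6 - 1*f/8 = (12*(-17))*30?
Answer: -48854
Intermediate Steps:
E = -15 (E = -5*3 = -15)
Y(r) = -15
f = 49008 (f = 48 - 8*12*(-17)*30 = 48 - (-1632)*30 = 48 - 8*(-6120) = 48 + 48960 = 49008)
O = 154 (O = -15*(-15) - 71 = 225 - 71 = 154)
O - f = 154 - 1*49008 = 154 - 49008 = -48854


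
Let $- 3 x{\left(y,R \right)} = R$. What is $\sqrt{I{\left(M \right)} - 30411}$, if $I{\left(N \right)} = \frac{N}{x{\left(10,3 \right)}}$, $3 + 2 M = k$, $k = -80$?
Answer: $\frac{i \sqrt{121478}}{2} \approx 174.27 i$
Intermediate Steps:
$x{\left(y,R \right)} = - \frac{R}{3}$
$M = - \frac{83}{2}$ ($M = - \frac{3}{2} + \frac{1}{2} \left(-80\right) = - \frac{3}{2} - 40 = - \frac{83}{2} \approx -41.5$)
$I{\left(N \right)} = - N$ ($I{\left(N \right)} = \frac{N}{\left(- \frac{1}{3}\right) 3} = \frac{N}{-1} = N \left(-1\right) = - N$)
$\sqrt{I{\left(M \right)} - 30411} = \sqrt{\left(-1\right) \left(- \frac{83}{2}\right) - 30411} = \sqrt{\frac{83}{2} - 30411} = \sqrt{- \frac{60739}{2}} = \frac{i \sqrt{121478}}{2}$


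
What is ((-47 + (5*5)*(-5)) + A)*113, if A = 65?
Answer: -12091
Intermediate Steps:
((-47 + (5*5)*(-5)) + A)*113 = ((-47 + (5*5)*(-5)) + 65)*113 = ((-47 + 25*(-5)) + 65)*113 = ((-47 - 125) + 65)*113 = (-172 + 65)*113 = -107*113 = -12091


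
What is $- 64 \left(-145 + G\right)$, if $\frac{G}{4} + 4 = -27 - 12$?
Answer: $20288$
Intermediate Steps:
$G = -172$ ($G = -16 + 4 \left(-27 - 12\right) = -16 + 4 \left(-39\right) = -16 - 156 = -172$)
$- 64 \left(-145 + G\right) = - 64 \left(-145 - 172\right) = \left(-64\right) \left(-317\right) = 20288$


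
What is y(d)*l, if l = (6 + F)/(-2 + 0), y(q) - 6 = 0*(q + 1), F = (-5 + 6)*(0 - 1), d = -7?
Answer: -15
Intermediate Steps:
F = -1 (F = 1*(-1) = -1)
y(q) = 6 (y(q) = 6 + 0*(q + 1) = 6 + 0*(1 + q) = 6 + 0 = 6)
l = -5/2 (l = (6 - 1)/(-2 + 0) = 5/(-2) = -½*5 = -5/2 ≈ -2.5000)
y(d)*l = 6*(-5/2) = -15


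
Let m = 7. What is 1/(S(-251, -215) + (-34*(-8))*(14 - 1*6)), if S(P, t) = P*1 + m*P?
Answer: 1/168 ≈ 0.0059524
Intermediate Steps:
S(P, t) = 8*P (S(P, t) = P*1 + 7*P = P + 7*P = 8*P)
1/(S(-251, -215) + (-34*(-8))*(14 - 1*6)) = 1/(8*(-251) + (-34*(-8))*(14 - 1*6)) = 1/(-2008 + 272*(14 - 6)) = 1/(-2008 + 272*8) = 1/(-2008 + 2176) = 1/168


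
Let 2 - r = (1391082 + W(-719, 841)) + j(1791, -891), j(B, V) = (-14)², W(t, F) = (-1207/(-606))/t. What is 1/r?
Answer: -435714/606198429857 ≈ -7.1876e-7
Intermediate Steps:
W(t, F) = 1207/(606*t) (W(t, F) = (-1207*(-1/606))/t = 1207/(606*t))
j(B, V) = 196
r = -606198429857/435714 (r = 2 - ((1391082 + (1207/606)/(-719)) + 196) = 2 - ((1391082 + (1207/606)*(-1/719)) + 196) = 2 - ((1391082 - 1207/435714) + 196) = 2 - (606113901341/435714 + 196) = 2 - 1*606199301285/435714 = 2 - 606199301285/435714 = -606198429857/435714 ≈ -1.3913e+6)
1/r = 1/(-606198429857/435714) = -435714/606198429857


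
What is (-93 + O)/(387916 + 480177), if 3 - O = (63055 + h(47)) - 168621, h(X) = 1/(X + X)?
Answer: 241823/1990262 ≈ 0.12150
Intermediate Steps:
h(X) = 1/(2*X)
O = 9923485/94 (O = 3 - ((63055 + (1/2)/47) - 168621) = 3 - ((63055 + (1/2)*(1/47)) - 168621) = 3 - ((63055 + 1/94) - 168621) = 3 - (5927171/94 - 168621) = 3 - 1*(-9923203/94) = 3 + 9923203/94 = 9923485/94 ≈ 1.0557e+5)
(-93 + O)/(387916 + 480177) = (-93 + 9923485/94)/(387916 + 480177) = (9914743/94)/868093 = (9914743/94)*(1/868093) = 241823/1990262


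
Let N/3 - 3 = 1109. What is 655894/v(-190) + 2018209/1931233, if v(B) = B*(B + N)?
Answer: -30159944821/577187606710 ≈ -0.052253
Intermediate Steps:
N = 3336 (N = 9 + 3*1109 = 9 + 3327 = 3336)
v(B) = B*(3336 + B) (v(B) = B*(B + 3336) = B*(3336 + B))
655894/v(-190) + 2018209/1931233 = 655894/((-190*(3336 - 190))) + 2018209/1931233 = 655894/((-190*3146)) + 2018209*(1/1931233) = 655894/(-597740) + 2018209/1931233 = 655894*(-1/597740) + 2018209/1931233 = -327947/298870 + 2018209/1931233 = -30159944821/577187606710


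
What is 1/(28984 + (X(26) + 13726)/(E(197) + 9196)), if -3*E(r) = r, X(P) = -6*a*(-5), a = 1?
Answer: 27391/793942012 ≈ 3.4500e-5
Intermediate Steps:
X(P) = 30 (X(P) = -6*1*(-5) = -6*(-5) = 30)
E(r) = -r/3
1/(28984 + (X(26) + 13726)/(E(197) + 9196)) = 1/(28984 + (30 + 13726)/(-1/3*197 + 9196)) = 1/(28984 + 13756/(-197/3 + 9196)) = 1/(28984 + 13756/(27391/3)) = 1/(28984 + 13756*(3/27391)) = 1/(28984 + 41268/27391) = 1/(793942012/27391) = 27391/793942012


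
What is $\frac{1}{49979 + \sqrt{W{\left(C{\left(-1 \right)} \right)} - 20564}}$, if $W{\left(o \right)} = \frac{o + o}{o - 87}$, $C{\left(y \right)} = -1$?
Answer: $\frac{2199076}{109908524219} - \frac{6 i \sqrt{1105885}}{109908524219} \approx 2.0008 \cdot 10^{-5} - 5.7408 \cdot 10^{-8} i$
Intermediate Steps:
$W{\left(o \right)} = \frac{2 o}{-87 + o}$
$\frac{1}{49979 + \sqrt{W{\left(C{\left(-1 \right)} \right)} - 20564}} = \frac{1}{49979 + \sqrt{2 \left(-1\right) \frac{1}{-87 - 1} - 20564}} = \frac{1}{49979 + \sqrt{2 \left(-1\right) \frac{1}{-88} - 20564}} = \frac{1}{49979 + \sqrt{2 \left(-1\right) \left(- \frac{1}{88}\right) - 20564}} = \frac{1}{49979 + \sqrt{\frac{1}{44} - 20564}} = \frac{1}{49979 + \sqrt{- \frac{904815}{44}}} = \frac{1}{49979 + \frac{3 i \sqrt{1105885}}{22}}$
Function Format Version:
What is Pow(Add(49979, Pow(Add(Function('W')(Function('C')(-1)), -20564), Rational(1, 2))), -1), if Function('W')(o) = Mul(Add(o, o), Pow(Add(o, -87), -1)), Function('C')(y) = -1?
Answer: Add(Rational(2199076, 109908524219), Mul(Rational(-6, 109908524219), I, Pow(1105885, Rational(1, 2)))) ≈ Add(2.0008e-5, Mul(-5.7408e-8, I))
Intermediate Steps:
Function('W')(o) = Mul(2, o, Pow(Add(-87, o), -1)) (Function('W')(o) = Mul(Mul(2, o), Pow(Add(-87, o), -1)) = Mul(2, o, Pow(Add(-87, o), -1)))
Pow(Add(49979, Pow(Add(Function('W')(Function('C')(-1)), -20564), Rational(1, 2))), -1) = Pow(Add(49979, Pow(Add(Mul(2, -1, Pow(Add(-87, -1), -1)), -20564), Rational(1, 2))), -1) = Pow(Add(49979, Pow(Add(Mul(2, -1, Pow(-88, -1)), -20564), Rational(1, 2))), -1) = Pow(Add(49979, Pow(Add(Mul(2, -1, Rational(-1, 88)), -20564), Rational(1, 2))), -1) = Pow(Add(49979, Pow(Add(Rational(1, 44), -20564), Rational(1, 2))), -1) = Pow(Add(49979, Pow(Rational(-904815, 44), Rational(1, 2))), -1) = Pow(Add(49979, Mul(Rational(3, 22), I, Pow(1105885, Rational(1, 2)))), -1)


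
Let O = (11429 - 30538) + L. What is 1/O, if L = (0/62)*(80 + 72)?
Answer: -1/19109 ≈ -5.2331e-5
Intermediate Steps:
L = 0 (L = (0*(1/62))*152 = 0*152 = 0)
O = -19109 (O = (11429 - 30538) + 0 = -19109 + 0 = -19109)
1/O = 1/(-19109) = -1/19109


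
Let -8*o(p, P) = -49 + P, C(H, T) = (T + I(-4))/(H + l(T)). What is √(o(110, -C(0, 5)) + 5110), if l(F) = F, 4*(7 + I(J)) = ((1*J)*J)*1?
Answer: √2046470/20 ≈ 71.527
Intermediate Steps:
I(J) = -7 + J²/4 (I(J) = -7 + (((1*J)*J)*1)/4 = -7 + ((J*J)*1)/4 = -7 + (J²*1)/4 = -7 + J²/4)
C(H, T) = (-3 + T)/(H + T) (C(H, T) = (T + (-7 + (¼)*(-4)²))/(H + T) = (T + (-7 + (¼)*16))/(H + T) = (T + (-7 + 4))/(H + T) = (T - 3)/(H + T) = (-3 + T)/(H + T))
o(p, P) = 49/8 - P/8 (o(p, P) = -(-49 + P)/8 = 49/8 - P/8)
√(o(110, -C(0, 5)) + 5110) = √((49/8 - (-1)*(-3 + 5)/(0 + 5)/8) + 5110) = √((49/8 - (-1)*2/5/8) + 5110) = √((49/8 - (-1)*(⅕)*2/8) + 5110) = √((49/8 - (-1)*2/(8*5)) + 5110) = √((49/8 - ⅛*(-⅖)) + 5110) = √((49/8 + 1/20) + 5110) = √(247/40 + 5110) = √(204647/40) = √2046470/20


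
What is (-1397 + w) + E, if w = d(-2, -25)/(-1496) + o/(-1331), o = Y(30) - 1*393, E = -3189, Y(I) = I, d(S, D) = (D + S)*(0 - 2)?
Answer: -3430151/748 ≈ -4585.8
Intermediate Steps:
d(S, D) = -2*D - 2*S (d(S, D) = (D + S)*(-2) = -2*D - 2*S)
o = -363 (o = 30 - 1*393 = 30 - 393 = -363)
w = 177/748 (w = (-2*(-25) - 2*(-2))/(-1496) - 363/(-1331) = (50 + 4)*(-1/1496) - 363*(-1/1331) = 54*(-1/1496) + 3/11 = -27/748 + 3/11 = 177/748 ≈ 0.23663)
(-1397 + w) + E = (-1397 + 177/748) - 3189 = -1044779/748 - 3189 = -3430151/748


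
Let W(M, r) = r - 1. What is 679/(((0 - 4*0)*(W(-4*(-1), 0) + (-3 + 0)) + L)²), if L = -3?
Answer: 679/9 ≈ 75.444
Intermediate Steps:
W(M, r) = -1 + r
679/(((0 - 4*0)*(W(-4*(-1), 0) + (-3 + 0)) + L)²) = 679/(((0 - 4*0)*((-1 + 0) + (-3 + 0)) - 3)²) = 679/(((0 + 0)*(-1 - 3) - 3)²) = 679/((0*(-4) - 3)²) = 679/((0 - 3)²) = 679/((-3)²) = 679/9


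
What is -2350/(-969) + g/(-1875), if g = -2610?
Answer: 462356/121125 ≈ 3.8172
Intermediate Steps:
-2350/(-969) + g/(-1875) = -2350/(-969) - 2610/(-1875) = -2350*(-1/969) - 2610*(-1/1875) = 2350/969 + 174/125 = 462356/121125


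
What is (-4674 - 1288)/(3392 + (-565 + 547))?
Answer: -2981/1687 ≈ -1.7670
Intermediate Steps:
(-4674 - 1288)/(3392 + (-565 + 547)) = -5962/(3392 - 18) = -5962/3374 = -5962*1/3374 = -2981/1687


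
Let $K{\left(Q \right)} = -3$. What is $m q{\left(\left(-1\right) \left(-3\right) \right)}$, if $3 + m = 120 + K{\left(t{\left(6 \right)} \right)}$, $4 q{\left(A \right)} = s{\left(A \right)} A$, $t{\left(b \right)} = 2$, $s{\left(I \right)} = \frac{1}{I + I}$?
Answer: $\frac{57}{4} \approx 14.25$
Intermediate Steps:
$s{\left(I \right)} = \frac{1}{2 I}$
$q{\left(A \right)} = \frac{1}{8}$ ($q{\left(A \right)} = \frac{\frac{1}{2 A} A}{4} = \frac{1}{4} \cdot \frac{1}{2} = \frac{1}{8}$)
$m = 114$ ($m = -3 + \left(120 - 3\right) = -3 + 117 = 114$)
$m q{\left(\left(-1\right) \left(-3\right) \right)} = 114 \cdot \frac{1}{8} = \frac{57}{4}$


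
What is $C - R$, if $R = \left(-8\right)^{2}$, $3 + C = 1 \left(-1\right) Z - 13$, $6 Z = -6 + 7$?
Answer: $- \frac{481}{6} \approx -80.167$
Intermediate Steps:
$Z = \frac{1}{6}$ ($Z = \frac{-6 + 7}{6} = \frac{1}{6} \cdot 1 = \frac{1}{6} \approx 0.16667$)
$C = - \frac{97}{6}$ ($C = -3 - \left(13 - 1 \left(-1\right) \frac{1}{6}\right) = -3 - \frac{79}{6} = - \frac{97}{6} \approx -16.167$)
$R = 64$
$C - R = - \frac{97}{6} - 64 = - \frac{481}{6}$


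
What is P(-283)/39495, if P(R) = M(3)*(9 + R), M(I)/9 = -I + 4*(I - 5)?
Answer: 9042/13165 ≈ 0.68682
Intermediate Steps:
M(I) = -180 + 27*I (M(I) = 9*(-I + 4*(I - 5)) = 9*(-I + 4*(-5 + I)) = 9*(-I + (-20 + 4*I)) = 9*(-20 + 3*I) = -180 + 27*I)
P(R) = -891 - 99*R (P(R) = (-180 + 27*3)*(9 + R) = (-180 + 81)*(9 + R) = -99*(9 + R) = -891 - 99*R)
P(-283)/39495 = (-891 - 99*(-283))/39495 = (-891 + 28017)*(1/39495) = 27126*(1/39495) = 9042/13165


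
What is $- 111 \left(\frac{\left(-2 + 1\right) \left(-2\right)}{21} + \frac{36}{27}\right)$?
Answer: $- \frac{1110}{7} \approx -158.57$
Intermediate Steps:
$- 111 \left(\frac{\left(-2 + 1\right) \left(-2\right)}{21} + \frac{36}{27}\right) = - 111 \left(\left(-1\right) \left(-2\right) \frac{1}{21} + 36 \cdot \frac{1}{27}\right) = - 111 \left(2 \cdot \frac{1}{21} + \frac{4}{3}\right) = - 111 \left(\frac{2}{21} + \frac{4}{3}\right) = \left(-111\right) \frac{10}{7} = - \frac{1110}{7}$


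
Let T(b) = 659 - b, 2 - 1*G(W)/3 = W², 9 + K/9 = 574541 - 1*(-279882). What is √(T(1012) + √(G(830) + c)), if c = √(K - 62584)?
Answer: √(-353 + √(-2066694 + √7627142)) ≈ 23.732 + 30.269*I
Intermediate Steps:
K = 7689726 (K = -81 + 9*(574541 - 1*(-279882)) = -81 + 9*(574541 + 279882) = -81 + 9*854423 = -81 + 7689807 = 7689726)
c = √7627142 (c = √(7689726 - 62584) = √7627142 ≈ 2761.7)
G(W) = 6 - 3*W²
√(T(1012) + √(G(830) + c)) = √((659 - 1*1012) + √((6 - 3*830²) + √7627142)) = √((659 - 1012) + √((6 - 3*688900) + √7627142)) = √(-353 + √((6 - 2066700) + √7627142)) = √(-353 + √(-2066694 + √7627142))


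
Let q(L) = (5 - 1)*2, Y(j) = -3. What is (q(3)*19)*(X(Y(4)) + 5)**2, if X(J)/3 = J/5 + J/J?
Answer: 146072/25 ≈ 5842.9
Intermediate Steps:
X(J) = 3 + 3*J/5 (X(J) = 3*(J/5 + J/J) = 3*(J*(1/5) + 1) = 3*(J/5 + 1) = 3*(1 + J/5) = 3 + 3*J/5)
q(L) = 8 (q(L) = 4*2 = 8)
(q(3)*19)*(X(Y(4)) + 5)**2 = (8*19)*((3 + (3/5)*(-3)) + 5)**2 = 152*((3 - 9/5) + 5)**2 = 152*(6/5 + 5)**2 = 152*(31/5)**2 = 152*(961/25) = 146072/25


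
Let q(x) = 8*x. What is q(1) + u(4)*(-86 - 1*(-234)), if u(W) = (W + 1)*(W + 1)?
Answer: 3708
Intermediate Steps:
u(W) = (1 + W)**2 (u(W) = (1 + W)*(1 + W) = (1 + W)**2)
q(1) + u(4)*(-86 - 1*(-234)) = 8*1 + (1 + 4)**2*(-86 - 1*(-234)) = 8 + 5**2*(-86 + 234) = 8 + 25*148 = 8 + 3700 = 3708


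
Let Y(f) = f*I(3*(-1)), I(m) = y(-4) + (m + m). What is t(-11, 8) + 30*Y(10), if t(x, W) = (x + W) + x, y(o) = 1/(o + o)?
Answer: -3703/2 ≈ -1851.5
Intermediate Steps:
y(o) = 1/(2*o)
I(m) = -⅛ + 2*m (I(m) = (½)/(-4) + (m + m) = (½)*(-¼) + 2*m = -⅛ + 2*m)
t(x, W) = W + 2*x (t(x, W) = (W + x) + x = W + 2*x)
Y(f) = -49*f/8 (Y(f) = f*(-⅛ + 2*(3*(-1))) = f*(-⅛ + 2*(-3)) = f*(-⅛ - 6) = f*(-49/8) = -49*f/8)
t(-11, 8) + 30*Y(10) = (8 + 2*(-11)) + 30*(-49/8*10) = (8 - 22) + 30*(-245/4) = -14 - 3675/2 = -3703/2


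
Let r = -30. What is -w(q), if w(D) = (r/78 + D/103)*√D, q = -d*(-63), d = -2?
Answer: 6459*I*√14/1339 ≈ 18.049*I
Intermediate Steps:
q = -126 (q = -(-2)*(-63) = -1*126 = -126)
w(D) = √D*(-5/13 + D/103) (w(D) = (-30/78 + D/103)*√D = (-30*1/78 + D*(1/103))*√D = (-5/13 + D/103)*√D = √D*(-5/13 + D/103))
-w(q) = -√(-126)*(-515 + 13*(-126))/1339 = -3*I*√14*(-515 - 1638)/1339 = -3*I*√14*(-2153)/1339 = -(-6459)*I*√14/1339 = 6459*I*√14/1339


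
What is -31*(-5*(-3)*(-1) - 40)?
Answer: 1705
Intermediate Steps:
-31*(-5*(-3)*(-1) - 40) = -31*(15*(-1) - 40) = -31*(-15 - 40) = -31*(-55) = 1705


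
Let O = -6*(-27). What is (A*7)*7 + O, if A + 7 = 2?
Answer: -83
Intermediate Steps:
A = -5 (A = -7 + 2 = -5)
O = 162
(A*7)*7 + O = -5*7*7 + 162 = -35*7 + 162 = -245 + 162 = -83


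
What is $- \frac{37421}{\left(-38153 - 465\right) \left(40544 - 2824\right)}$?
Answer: $\frac{1627}{63333520} \approx 2.5689 \cdot 10^{-5}$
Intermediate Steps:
$- \frac{37421}{\left(-38153 - 465\right) \left(40544 - 2824\right)} = - \frac{37421}{\left(-38618\right) 37720} = - \frac{37421}{-1456670960} = \left(-37421\right) \left(- \frac{1}{1456670960}\right) = \frac{1627}{63333520}$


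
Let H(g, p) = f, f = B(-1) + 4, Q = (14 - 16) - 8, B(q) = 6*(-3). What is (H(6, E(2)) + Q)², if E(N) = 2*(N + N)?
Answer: 576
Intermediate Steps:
B(q) = -18
E(N) = 4*N (E(N) = 2*(2*N) = 4*N)
Q = -10 (Q = -2 - 8 = -10)
f = -14 (f = -18 + 4 = -14)
H(g, p) = -14
(H(6, E(2)) + Q)² = (-14 - 10)² = (-24)² = 576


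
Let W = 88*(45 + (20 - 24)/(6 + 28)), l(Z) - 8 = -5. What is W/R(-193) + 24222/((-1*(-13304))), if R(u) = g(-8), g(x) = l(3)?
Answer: 447259549/339252 ≈ 1318.4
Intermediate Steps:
l(Z) = 3 (l(Z) = 8 - 5 = 3)
g(x) = 3
W = 67144/17 (W = 88*(45 - 4/34) = 88*(45 - 4*1/34) = 88*(45 - 2/17) = 88*(763/17) = 67144/17 ≈ 3949.6)
R(u) = 3
W/R(-193) + 24222/((-1*(-13304))) = (67144/17)/3 + 24222/((-1*(-13304))) = (67144/17)*(⅓) + 24222/13304 = 67144/51 + 24222*(1/13304) = 67144/51 + 12111/6652 = 447259549/339252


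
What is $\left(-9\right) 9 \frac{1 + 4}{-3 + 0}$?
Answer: $135$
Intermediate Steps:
$\left(-9\right) 9 \frac{1 + 4}{-3 + 0} = - 81 \frac{5}{-3} = - 81 \cdot 5 \left(- \frac{1}{3}\right) = \left(-81\right) \left(- \frac{5}{3}\right) = 135$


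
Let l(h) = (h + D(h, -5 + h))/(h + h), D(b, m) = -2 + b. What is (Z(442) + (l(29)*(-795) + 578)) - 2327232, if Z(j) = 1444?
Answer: -67453350/29 ≈ -2.3260e+6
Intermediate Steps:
l(h) = (-2 + 2*h)/(2*h) (l(h) = (h + (-2 + h))/(h + h) = (-2 + 2*h)/((2*h)) = (-2 + 2*h)*(1/(2*h)) = (-2 + 2*h)/(2*h))
(Z(442) + (l(29)*(-795) + 578)) - 2327232 = (1444 + (((-1 + 29)/29)*(-795) + 578)) - 2327232 = (1444 + (((1/29)*28)*(-795) + 578)) - 2327232 = (1444 + ((28/29)*(-795) + 578)) - 2327232 = (1444 + (-22260/29 + 578)) - 2327232 = (1444 - 5498/29) - 2327232 = 36378/29 - 2327232 = -67453350/29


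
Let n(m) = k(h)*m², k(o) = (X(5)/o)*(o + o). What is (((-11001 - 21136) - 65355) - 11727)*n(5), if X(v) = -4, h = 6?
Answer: 21843800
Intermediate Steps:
k(o) = -8 (k(o) = (-4/o)*(o + o) = (-4/o)*(2*o) = -8)
n(m) = -8*m²
(((-11001 - 21136) - 65355) - 11727)*n(5) = (((-11001 - 21136) - 65355) - 11727)*(-8*5²) = ((-32137 - 65355) - 11727)*(-8*25) = (-97492 - 11727)*(-200) = -109219*(-200) = 21843800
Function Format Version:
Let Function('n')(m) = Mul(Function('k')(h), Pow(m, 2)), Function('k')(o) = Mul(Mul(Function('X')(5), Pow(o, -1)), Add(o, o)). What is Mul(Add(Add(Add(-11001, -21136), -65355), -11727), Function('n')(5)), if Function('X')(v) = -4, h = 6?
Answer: 21843800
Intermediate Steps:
Function('k')(o) = -8 (Function('k')(o) = Mul(Mul(-4, Pow(o, -1)), Add(o, o)) = Mul(Mul(-4, Pow(o, -1)), Mul(2, o)) = -8)
Function('n')(m) = Mul(-8, Pow(m, 2))
Mul(Add(Add(Add(-11001, -21136), -65355), -11727), Function('n')(5)) = Mul(Add(Add(Add(-11001, -21136), -65355), -11727), Mul(-8, Pow(5, 2))) = Mul(Add(Add(-32137, -65355), -11727), Mul(-8, 25)) = Mul(Add(-97492, -11727), -200) = Mul(-109219, -200) = 21843800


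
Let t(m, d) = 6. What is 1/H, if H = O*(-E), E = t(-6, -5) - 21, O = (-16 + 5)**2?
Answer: 1/1815 ≈ 0.00055096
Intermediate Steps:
O = 121 (O = (-11)**2 = 121)
E = -15 (E = 6 - 21 = -15)
H = 1815 (H = 121*(-1*(-15)) = 121*15 = 1815)
1/H = 1/1815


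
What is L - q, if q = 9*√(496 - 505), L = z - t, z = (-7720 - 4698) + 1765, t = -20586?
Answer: 9933 - 27*I ≈ 9933.0 - 27.0*I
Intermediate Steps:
z = -10653 (z = -12418 + 1765 = -10653)
L = 9933 (L = -10653 - 1*(-20586) = -10653 + 20586 = 9933)
q = 27*I (q = 9*√(-9) = 9*(3*I) = 27*I ≈ 27.0*I)
L - q = 9933 - 27*I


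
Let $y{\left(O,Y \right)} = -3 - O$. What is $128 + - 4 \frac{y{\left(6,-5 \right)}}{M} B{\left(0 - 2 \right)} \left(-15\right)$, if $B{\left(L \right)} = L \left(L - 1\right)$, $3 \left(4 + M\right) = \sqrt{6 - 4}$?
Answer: $\frac{67408}{71} + \frac{4860 \sqrt{2}}{71} \approx 1046.2$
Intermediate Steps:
$M = -4 + \frac{\sqrt{2}}{3}$ ($M = -4 + \frac{\sqrt{6 - 4}}{3} = -4 + \frac{\sqrt{2}}{3} \approx -3.5286$)
$B{\left(L \right)} = L \left(-1 + L\right)$
$128 + - 4 \frac{y{\left(6,-5 \right)}}{M} B{\left(0 - 2 \right)} \left(-15\right) = 128 + - 4 \frac{-3 - 6}{-4 + \frac{\sqrt{2}}{3}} \left(0 - 2\right) \left(-1 + \left(0 - 2\right)\right) \left(-15\right) = 128 + - 4 \frac{-3 - 6}{-4 + \frac{\sqrt{2}}{3}} \left(- 2 \left(-1 - 2\right)\right) \left(-15\right) = 128 + - 4 \left(- \frac{9}{-4 + \frac{\sqrt{2}}{3}}\right) \left(\left(-2\right) \left(-3\right)\right) \left(-15\right) = 128 + \frac{36}{-4 + \frac{\sqrt{2}}{3}} \cdot 6 \left(-15\right) = 128 + \frac{216}{-4 + \frac{\sqrt{2}}{3}} \left(-15\right) = 128 - \frac{3240}{-4 + \frac{\sqrt{2}}{3}}$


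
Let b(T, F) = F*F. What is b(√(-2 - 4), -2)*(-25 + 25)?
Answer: 0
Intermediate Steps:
b(T, F) = F²
b(√(-2 - 4), -2)*(-25 + 25) = (-2)²*(-25 + 25) = 4*0 = 0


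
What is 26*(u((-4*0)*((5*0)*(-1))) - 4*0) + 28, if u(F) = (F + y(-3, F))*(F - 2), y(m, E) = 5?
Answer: -232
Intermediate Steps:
u(F) = (-2 + F)*(5 + F) (u(F) = (F + 5)*(F - 2) = (5 + F)*(-2 + F) = (-2 + F)*(5 + F))
26*(u((-4*0)*((5*0)*(-1))) - 4*0) + 28 = 26*((-10 + ((-4*0)*((5*0)*(-1)))² + 3*((-4*0)*((5*0)*(-1)))) - 4*0) + 28 = 26*((-10 + (0*(0*(-1)))² + 3*(0*(0*(-1)))) + 0) + 28 = 26*((-10 + (0*0)² + 3*(0*0)) + 0) + 28 = 26*((-10 + 0² + 3*0) + 0) + 28 = 26*((-10 + 0 + 0) + 0) + 28 = 26*(-10 + 0) + 28 = 26*(-10) + 28 = -260 + 28 = -232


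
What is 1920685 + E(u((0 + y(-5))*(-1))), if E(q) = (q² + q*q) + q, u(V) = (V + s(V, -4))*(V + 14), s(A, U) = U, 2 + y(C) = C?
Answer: 1928686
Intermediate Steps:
y(C) = -2 + C
u(V) = (-4 + V)*(14 + V) (u(V) = (V - 4)*(V + 14) = (-4 + V)*(14 + V))
E(q) = q + 2*q² (E(q) = (q² + q²) + q = 2*q² + q = q + 2*q²)
1920685 + E(u((0 + y(-5))*(-1))) = 1920685 + (-56 + ((0 + (-2 - 5))*(-1))² + 10*((0 + (-2 - 5))*(-1)))*(1 + 2*(-56 + ((0 + (-2 - 5))*(-1))² + 10*((0 + (-2 - 5))*(-1)))) = 1920685 + (-56 + ((0 - 7)*(-1))² + 10*((0 - 7)*(-1)))*(1 + 2*(-56 + ((0 - 7)*(-1))² + 10*((0 - 7)*(-1)))) = 1920685 + (-56 + (-7*(-1))² + 10*(-7*(-1)))*(1 + 2*(-56 + (-7*(-1))² + 10*(-7*(-1)))) = 1920685 + (-56 + 7² + 10*7)*(1 + 2*(-56 + 7² + 10*7)) = 1920685 + (-56 + 49 + 70)*(1 + 2*(-56 + 49 + 70)) = 1920685 + 63*(1 + 2*63) = 1920685 + 63*(1 + 126) = 1920685 + 63*127 = 1920685 + 8001 = 1928686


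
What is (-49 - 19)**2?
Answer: 4624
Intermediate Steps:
(-49 - 19)**2 = (-68)**2 = 4624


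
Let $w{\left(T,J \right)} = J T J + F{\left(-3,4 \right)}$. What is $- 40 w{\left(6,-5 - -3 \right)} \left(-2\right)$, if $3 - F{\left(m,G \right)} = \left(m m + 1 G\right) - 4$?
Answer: $1440$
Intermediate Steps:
$F{\left(m,G \right)} = 7 - G - m^{2}$ ($F{\left(m,G \right)} = 3 - \left(\left(m m + 1 G\right) - 4\right) = 3 - \left(\left(m^{2} + G\right) - 4\right) = 3 - \left(\left(G + m^{2}\right) - 4\right) = 3 - \left(-4 + G + m^{2}\right) = 7 - G - m^{2}$)
$w{\left(T,J \right)} = -6 + T J^{2}$ ($w{\left(T,J \right)} = J T J - 6 = T J^{2} - 6 = -6 + T J^{2}$)
$- 40 w{\left(6,-5 - -3 \right)} \left(-2\right) = - 40 \left(-6 + 6 \left(-5 - -3\right)^{2}\right) \left(-2\right) = - 40 \left(-6 + 6 \left(-5 + 3\right)^{2}\right) \left(-2\right) = - 40 \left(-6 + 6 \left(-2\right)^{2}\right) \left(-2\right) = - 40 \left(-6 + 6 \cdot 4\right) \left(-2\right) = - 40 \left(-6 + 24\right) \left(-2\right) = \left(-40\right) 18 \left(-2\right) = \left(-720\right) \left(-2\right) = 1440$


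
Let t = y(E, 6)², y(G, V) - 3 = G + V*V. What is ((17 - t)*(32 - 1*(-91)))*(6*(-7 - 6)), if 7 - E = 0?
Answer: 20137806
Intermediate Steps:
E = 7 (E = 7 - 1*0 = 7 + 0 = 7)
y(G, V) = 3 + G + V² (y(G, V) = 3 + (G + V*V) = 3 + (G + V²) = 3 + G + V²)
t = 2116 (t = (3 + 7 + 6²)² = (3 + 7 + 36)² = 46² = 2116)
((17 - t)*(32 - 1*(-91)))*(6*(-7 - 6)) = ((17 - 1*2116)*(32 - 1*(-91)))*(6*(-7 - 6)) = ((17 - 2116)*(32 + 91))*(6*(-13)) = -2099*123*(-78) = -258177*(-78) = 20137806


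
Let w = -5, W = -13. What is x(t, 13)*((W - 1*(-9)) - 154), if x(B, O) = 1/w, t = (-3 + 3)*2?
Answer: 158/5 ≈ 31.600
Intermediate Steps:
t = 0 (t = 0*2 = 0)
x(B, O) = -⅕ (x(B, O) = 1/(-5) = -⅕)
x(t, 13)*((W - 1*(-9)) - 154) = -((-13 - 1*(-9)) - 154)/5 = -((-13 + 9) - 154)/5 = -(-4 - 154)/5 = -⅕*(-158) = 158/5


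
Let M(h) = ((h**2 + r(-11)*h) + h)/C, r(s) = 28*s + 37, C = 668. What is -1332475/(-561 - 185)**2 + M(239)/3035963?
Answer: -168893403035934/70539212869909 ≈ -2.3943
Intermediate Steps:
r(s) = 37 + 28*s
M(h) = -135*h/334 + h**2/668 (M(h) = ((h**2 + (37 + 28*(-11))*h) + h)/668 = ((h**2 + (37 - 308)*h) + h)*(1/668) = ((h**2 - 271*h) + h)*(1/668) = (h**2 - 270*h)*(1/668) = -135*h/334 + h**2/668)
-1332475/(-561 - 185)**2 + M(239)/3035963 = -1332475/(-561 - 185)**2 + ((1/668)*239*(-270 + 239))/3035963 = -1332475/((-746)**2) + ((1/668)*239*(-31))*(1/3035963) = -1332475/556516 - 7409/668*1/3035963 = -1332475*1/556516 - 7409/2028023284 = -1332475/556516 - 7409/2028023284 = -168893403035934/70539212869909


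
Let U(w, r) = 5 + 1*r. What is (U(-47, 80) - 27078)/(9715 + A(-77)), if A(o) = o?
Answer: -26993/9638 ≈ -2.8007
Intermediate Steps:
U(w, r) = 5 + r
(U(-47, 80) - 27078)/(9715 + A(-77)) = ((5 + 80) - 27078)/(9715 - 77) = (85 - 27078)/9638 = -26993*1/9638 = -26993/9638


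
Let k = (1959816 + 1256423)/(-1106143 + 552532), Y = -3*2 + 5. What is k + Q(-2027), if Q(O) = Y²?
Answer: -2662628/553611 ≈ -4.8096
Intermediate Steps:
Y = -1 (Y = -6 + 5 = -1)
k = -3216239/553611 (k = 3216239/(-553611) = 3216239*(-1/553611) = -3216239/553611 ≈ -5.8096)
Q(O) = 1 (Q(O) = (-1)² = 1)
k + Q(-2027) = -3216239/553611 + 1 = -2662628/553611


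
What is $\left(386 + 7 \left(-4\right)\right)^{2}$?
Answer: $128164$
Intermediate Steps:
$\left(386 + 7 \left(-4\right)\right)^{2} = \left(386 - 28\right)^{2} = 358^{2} = 128164$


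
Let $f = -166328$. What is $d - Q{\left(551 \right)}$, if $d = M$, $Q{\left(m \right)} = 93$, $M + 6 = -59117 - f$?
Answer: $107112$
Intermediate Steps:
$M = 107205$ ($M = -6 - -107211 = -6 + \left(-59117 + 166328\right) = -6 + 107211 = 107205$)
$d = 107205$
$d - Q{\left(551 \right)} = 107205 - 93 = 107112$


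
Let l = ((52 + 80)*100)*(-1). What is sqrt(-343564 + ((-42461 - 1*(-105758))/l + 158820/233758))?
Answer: I*sqrt(227159649103646754649)/25713380 ≈ 586.15*I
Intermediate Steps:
l = -13200 (l = (132*100)*(-1) = 13200*(-1) = -13200)
sqrt(-343564 + ((-42461 - 1*(-105758))/l + 158820/233758)) = sqrt(-343564 + ((-42461 - 1*(-105758))/(-13200) + 158820/233758)) = sqrt(-343564 + ((-42461 + 105758)*(-1/13200) + 158820*(1/233758))) = sqrt(-343564 + (63297*(-1/13200) + 79410/116879)) = sqrt(-343564 + (-21099/4400 + 79410/116879)) = sqrt(-343564 - 2116626021/514267600) = sqrt(-176685950352421/514267600) = I*sqrt(227159649103646754649)/25713380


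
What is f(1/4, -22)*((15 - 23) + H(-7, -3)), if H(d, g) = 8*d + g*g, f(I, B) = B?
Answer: 1210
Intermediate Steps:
H(d, g) = g**2 + 8*d (H(d, g) = 8*d + g**2 = g**2 + 8*d)
f(1/4, -22)*((15 - 23) + H(-7, -3)) = -22*((15 - 23) + ((-3)**2 + 8*(-7))) = -22*(-8 + (9 - 56)) = -22*(-8 - 47) = -22*(-55) = 1210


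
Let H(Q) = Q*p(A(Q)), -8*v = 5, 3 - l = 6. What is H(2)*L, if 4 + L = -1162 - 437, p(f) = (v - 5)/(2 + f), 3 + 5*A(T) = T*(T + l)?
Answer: 72135/4 ≈ 18034.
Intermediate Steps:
l = -3 (l = 3 - 1*6 = 3 - 6 = -3)
v = -5/8 (v = -⅛*5 = -5/8 ≈ -0.62500)
A(T) = -⅗ + T*(-3 + T)/5 (A(T) = -⅗ + (T*(T - 3))/5 = -⅗ + (T*(-3 + T))/5 = -⅗ + T*(-3 + T)/5)
p(f) = -45/(8*(2 + f)) (p(f) = (-5/8 - 5)/(2 + f) = -45/(8*(2 + f)))
H(Q) = -45*Q/(56/5 - 24*Q/5 + 8*Q²/5) (H(Q) = Q*(-45/(16 + 8*(-⅗ - 3*Q/5 + Q²/5))) = Q*(-45/(16 + (-24/5 - 24*Q/5 + 8*Q²/5))) = Q*(-45/(56/5 - 24*Q/5 + 8*Q²/5)) = -45*Q/(56/5 - 24*Q/5 + 8*Q²/5))
L = -1603 (L = -4 + (-1162 - 437) = -4 - 1599 = -1603)
H(2)*L = -225*2/(56 - 24*2 + 8*2²)*(-1603) = -225*2/(56 - 48 + 8*4)*(-1603) = -225*2/(56 - 48 + 32)*(-1603) = -225*2/40*(-1603) = -225*2*1/40*(-1603) = -45/4*(-1603) = 72135/4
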